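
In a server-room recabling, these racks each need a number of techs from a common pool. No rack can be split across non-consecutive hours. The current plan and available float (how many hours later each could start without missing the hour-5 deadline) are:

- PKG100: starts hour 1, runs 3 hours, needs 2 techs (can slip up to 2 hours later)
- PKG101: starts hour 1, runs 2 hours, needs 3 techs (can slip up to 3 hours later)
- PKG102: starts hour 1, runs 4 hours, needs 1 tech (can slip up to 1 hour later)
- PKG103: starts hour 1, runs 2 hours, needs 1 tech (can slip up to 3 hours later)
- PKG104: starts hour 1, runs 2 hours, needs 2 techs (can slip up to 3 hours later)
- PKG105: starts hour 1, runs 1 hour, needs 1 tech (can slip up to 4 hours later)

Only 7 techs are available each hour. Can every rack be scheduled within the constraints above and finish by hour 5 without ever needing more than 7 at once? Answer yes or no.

yes

Schedule PKG100@1, PKG101@4, PKG102@1, PKG103@3, PKG104@1, PKG105@3: h1:5  h2:5  h3:5  h4:5  h5:3 — peak 5 ≤ 7.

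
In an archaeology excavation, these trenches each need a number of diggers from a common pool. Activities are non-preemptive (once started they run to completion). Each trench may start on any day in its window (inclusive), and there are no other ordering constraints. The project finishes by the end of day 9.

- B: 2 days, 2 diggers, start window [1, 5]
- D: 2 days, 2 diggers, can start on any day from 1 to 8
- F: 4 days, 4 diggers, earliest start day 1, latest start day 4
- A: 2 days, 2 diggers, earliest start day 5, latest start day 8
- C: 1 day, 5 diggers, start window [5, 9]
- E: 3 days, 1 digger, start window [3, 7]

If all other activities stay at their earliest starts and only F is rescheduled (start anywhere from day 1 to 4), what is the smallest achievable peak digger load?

8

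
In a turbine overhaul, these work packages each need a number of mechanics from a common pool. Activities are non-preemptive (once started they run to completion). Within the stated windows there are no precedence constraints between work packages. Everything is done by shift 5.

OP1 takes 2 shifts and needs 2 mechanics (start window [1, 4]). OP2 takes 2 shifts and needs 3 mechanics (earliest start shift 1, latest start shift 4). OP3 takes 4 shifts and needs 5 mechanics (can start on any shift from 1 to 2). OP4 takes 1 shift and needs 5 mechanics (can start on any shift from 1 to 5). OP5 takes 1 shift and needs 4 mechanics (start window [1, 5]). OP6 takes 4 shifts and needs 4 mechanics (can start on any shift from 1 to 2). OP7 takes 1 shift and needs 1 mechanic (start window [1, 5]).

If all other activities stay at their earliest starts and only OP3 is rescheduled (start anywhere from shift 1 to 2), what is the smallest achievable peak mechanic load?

19

OP3@1: s1:24  s2:14  s3:9  s4:9  s5:0 → peak 24
OP3@2: s1:19  s2:14  s3:9  s4:9  s5:5 → peak 19
Best is OP3@2, peak 19.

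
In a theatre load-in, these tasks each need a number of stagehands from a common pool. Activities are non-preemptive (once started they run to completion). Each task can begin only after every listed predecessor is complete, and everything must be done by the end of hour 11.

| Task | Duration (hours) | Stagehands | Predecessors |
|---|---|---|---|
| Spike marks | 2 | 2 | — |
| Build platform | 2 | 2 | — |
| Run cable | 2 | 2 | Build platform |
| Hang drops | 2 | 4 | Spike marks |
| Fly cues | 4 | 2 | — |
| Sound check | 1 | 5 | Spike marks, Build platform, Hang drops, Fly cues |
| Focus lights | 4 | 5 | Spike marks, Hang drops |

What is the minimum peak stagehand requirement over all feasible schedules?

6

Early-start (Spike marks@1, Build platform@1, Run cable@3, Hang drops@3, Fly cues@1, Sound check@5, Focus lights@5) gives peak 10: h1:6  h2:6  h3:8  h4:8  h5:10  h6:5  h7:5  h8:5  h9:0  h10:0  h11:0.
Shift Hang drops→5, Sound check→7, Focus lights→8.
Schedule Spike marks@1, Build platform@1, Run cable@3, Hang drops@5, Fly cues@1, Sound check@7, Focus lights@8: h1:6  h2:6  h3:4  h4:4  h5:4  h6:4  h7:5  h8:5  h9:5  h10:5  h11:5 — peak 6.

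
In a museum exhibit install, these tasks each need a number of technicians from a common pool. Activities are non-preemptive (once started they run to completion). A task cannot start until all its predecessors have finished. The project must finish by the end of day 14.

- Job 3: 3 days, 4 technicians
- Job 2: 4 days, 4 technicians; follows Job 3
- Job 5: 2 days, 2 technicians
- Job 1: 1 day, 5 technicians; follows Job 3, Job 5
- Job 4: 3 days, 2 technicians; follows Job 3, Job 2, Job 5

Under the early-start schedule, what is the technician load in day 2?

6

At early start, day 2 has: Job 3, Job 5.
Demand: 4 + 2 = 6.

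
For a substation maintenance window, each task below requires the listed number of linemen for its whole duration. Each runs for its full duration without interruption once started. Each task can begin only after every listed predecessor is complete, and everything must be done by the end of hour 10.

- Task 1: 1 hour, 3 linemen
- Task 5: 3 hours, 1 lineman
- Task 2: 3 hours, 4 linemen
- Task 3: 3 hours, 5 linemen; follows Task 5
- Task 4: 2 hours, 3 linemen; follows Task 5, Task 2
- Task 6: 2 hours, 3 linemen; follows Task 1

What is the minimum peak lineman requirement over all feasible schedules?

6

Early-start (Task 1@1, Task 5@1, Task 2@1, Task 3@4, Task 4@4, Task 6@2) gives peak 8: h1:8  h2:8  h3:8  h4:8  h5:8  h6:5  h7:0  h8:0  h9:0  h10:0.
Shift Task 2→2, Task 3→5, Task 4→8, Task 6→8.
Schedule Task 1@1, Task 5@1, Task 2@2, Task 3@5, Task 4@8, Task 6@8: h1:4  h2:5  h3:5  h4:4  h5:5  h6:5  h7:5  h8:6  h9:6  h10:0 — peak 6.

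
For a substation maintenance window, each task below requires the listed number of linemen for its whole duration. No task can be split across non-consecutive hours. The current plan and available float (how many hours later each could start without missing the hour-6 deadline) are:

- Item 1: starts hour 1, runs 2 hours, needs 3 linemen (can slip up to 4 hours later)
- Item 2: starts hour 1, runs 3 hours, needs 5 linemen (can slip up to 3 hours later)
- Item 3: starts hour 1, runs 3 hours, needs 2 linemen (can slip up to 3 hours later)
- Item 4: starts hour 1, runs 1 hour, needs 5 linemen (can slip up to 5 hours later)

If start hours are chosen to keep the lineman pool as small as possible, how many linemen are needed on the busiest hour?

7

Early-start (Item 1@1, Item 2@1, Item 3@1, Item 4@1) gives peak 15: h1:15  h2:10  h3:7  h4:0  h5:0  h6:0.
Shift Item 2→3, Item 4→6.
Schedule Item 1@1, Item 2@3, Item 3@1, Item 4@6: h1:5  h2:5  h3:7  h4:5  h5:5  h6:5 — peak 7.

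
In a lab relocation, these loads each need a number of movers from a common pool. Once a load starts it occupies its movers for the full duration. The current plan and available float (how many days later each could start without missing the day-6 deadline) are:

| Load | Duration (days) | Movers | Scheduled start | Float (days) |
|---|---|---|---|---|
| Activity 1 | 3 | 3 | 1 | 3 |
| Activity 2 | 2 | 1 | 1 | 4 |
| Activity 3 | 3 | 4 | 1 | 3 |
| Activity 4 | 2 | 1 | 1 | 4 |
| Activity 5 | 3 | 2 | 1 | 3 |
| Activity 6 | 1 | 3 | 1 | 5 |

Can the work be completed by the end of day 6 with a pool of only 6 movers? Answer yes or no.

Schedule Activity 1@1, Activity 2@1, Activity 3@4, Activity 4@1, Activity 5@4, Activity 6@3: d1:5  d2:5  d3:6  d4:6  d5:6  d6:6 — peak 6 ≤ 6.

yes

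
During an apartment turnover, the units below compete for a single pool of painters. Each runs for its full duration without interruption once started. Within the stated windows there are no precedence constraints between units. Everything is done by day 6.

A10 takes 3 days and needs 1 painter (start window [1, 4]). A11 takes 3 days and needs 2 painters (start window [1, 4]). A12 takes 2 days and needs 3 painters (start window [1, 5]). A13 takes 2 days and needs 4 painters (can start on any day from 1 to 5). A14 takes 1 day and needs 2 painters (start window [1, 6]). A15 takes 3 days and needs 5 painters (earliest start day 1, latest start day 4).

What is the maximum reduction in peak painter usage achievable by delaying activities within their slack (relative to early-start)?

9

Early-start peak: d1:17  d2:15  d3:8  d4:0  d5:0  d6:0 ⇒ 17.
Leveled (A10@1, A11@1, A12@3, A13@1, A14@3, A15@4): d1:7  d2:7  d3:8  d4:8  d5:5  d6:5 ⇒ 8.
Reduction 17 − 8 = 9.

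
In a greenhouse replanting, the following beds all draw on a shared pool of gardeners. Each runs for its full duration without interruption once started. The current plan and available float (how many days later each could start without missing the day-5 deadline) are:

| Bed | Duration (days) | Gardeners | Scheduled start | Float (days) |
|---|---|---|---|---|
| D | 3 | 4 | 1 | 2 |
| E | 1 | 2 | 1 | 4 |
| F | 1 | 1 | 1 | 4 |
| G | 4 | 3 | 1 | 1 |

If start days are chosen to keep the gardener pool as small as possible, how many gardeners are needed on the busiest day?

7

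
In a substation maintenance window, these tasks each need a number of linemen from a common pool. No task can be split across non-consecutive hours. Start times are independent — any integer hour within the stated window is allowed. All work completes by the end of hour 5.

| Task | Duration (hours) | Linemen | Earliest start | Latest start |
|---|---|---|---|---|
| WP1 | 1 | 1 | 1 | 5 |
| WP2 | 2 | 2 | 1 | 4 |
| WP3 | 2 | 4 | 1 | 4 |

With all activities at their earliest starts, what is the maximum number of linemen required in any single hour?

7

Early-start schedule: WP1@1, WP2@1, WP3@1.
Load per hour: hour 1: 7, hour 2: 6, hour 3: 0, hour 4: 0, hour 5: 0.
Peak is 7.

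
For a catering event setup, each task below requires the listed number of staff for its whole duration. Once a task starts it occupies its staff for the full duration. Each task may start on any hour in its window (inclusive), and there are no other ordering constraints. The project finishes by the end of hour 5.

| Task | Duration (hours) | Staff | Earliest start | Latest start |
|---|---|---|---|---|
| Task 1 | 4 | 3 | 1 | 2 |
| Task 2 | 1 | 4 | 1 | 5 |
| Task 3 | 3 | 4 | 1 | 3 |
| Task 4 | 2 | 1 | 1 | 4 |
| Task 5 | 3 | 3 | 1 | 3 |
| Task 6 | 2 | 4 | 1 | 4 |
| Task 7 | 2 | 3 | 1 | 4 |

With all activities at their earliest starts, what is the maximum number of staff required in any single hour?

22

Early-start schedule: Task 1@1, Task 2@1, Task 3@1, Task 4@1, Task 5@1, Task 6@1, Task 7@1.
Load per hour: hour 1: 22, hour 2: 18, hour 3: 10, hour 4: 3, hour 5: 0.
Peak is 22.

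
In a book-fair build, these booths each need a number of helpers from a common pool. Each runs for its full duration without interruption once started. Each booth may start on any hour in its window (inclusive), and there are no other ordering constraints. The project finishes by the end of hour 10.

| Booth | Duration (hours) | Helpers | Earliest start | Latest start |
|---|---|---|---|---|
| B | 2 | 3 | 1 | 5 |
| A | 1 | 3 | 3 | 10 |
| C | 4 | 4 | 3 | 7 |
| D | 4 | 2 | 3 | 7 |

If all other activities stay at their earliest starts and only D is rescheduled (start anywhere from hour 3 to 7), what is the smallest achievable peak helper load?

7

D@3: h1:3  h2:3  h3:9  h4:6  h5:6  h6:6  h7:0  h8:0  h9:0  h10:0 → peak 9
D@4: h1:3  h2:3  h3:7  h4:6  h5:6  h6:6  h7:2  h8:0  h9:0  h10:0 → peak 7
D@5: h1:3  h2:3  h3:7  h4:4  h5:6  h6:6  h7:2  h8:2  h9:0  h10:0 → peak 7
D@6: h1:3  h2:3  h3:7  h4:4  h5:4  h6:6  h7:2  h8:2  h9:2  h10:0 → peak 7
D@7: h1:3  h2:3  h3:7  h4:4  h5:4  h6:4  h7:2  h8:2  h9:2  h10:2 → peak 7
Best is D@4, peak 7.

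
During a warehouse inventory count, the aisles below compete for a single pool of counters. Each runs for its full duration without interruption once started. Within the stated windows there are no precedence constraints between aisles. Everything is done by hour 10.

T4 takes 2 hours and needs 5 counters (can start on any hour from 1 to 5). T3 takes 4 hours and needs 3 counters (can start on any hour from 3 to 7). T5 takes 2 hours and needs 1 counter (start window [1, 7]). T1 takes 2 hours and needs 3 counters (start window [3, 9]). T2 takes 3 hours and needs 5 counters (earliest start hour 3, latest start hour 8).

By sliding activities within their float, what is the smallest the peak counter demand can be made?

Early-start (T4@1, T3@3, T5@1, T1@3, T2@3) gives peak 11: h1:6  h2:6  h3:11  h4:11  h5:8  h6:3  h7:0  h8:0  h9:0  h10:0.
Shift T2→7.
Schedule T4@1, T3@3, T5@1, T1@3, T2@7: h1:6  h2:6  h3:6  h4:6  h5:3  h6:3  h7:5  h8:5  h9:5  h10:0 — peak 6.

6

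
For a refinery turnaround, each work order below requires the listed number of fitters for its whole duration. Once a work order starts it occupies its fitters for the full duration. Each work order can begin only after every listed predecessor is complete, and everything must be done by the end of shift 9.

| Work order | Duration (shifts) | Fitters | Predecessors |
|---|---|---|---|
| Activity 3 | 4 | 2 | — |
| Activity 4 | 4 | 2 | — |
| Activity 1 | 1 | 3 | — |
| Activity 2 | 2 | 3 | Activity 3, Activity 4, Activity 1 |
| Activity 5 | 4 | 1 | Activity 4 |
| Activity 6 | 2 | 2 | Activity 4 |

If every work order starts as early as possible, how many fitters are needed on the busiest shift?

Early-start schedule: Activity 3@1, Activity 4@1, Activity 1@1, Activity 2@5, Activity 5@5, Activity 6@5.
Load per shift: shift 1: 7, shift 2: 4, shift 3: 4, shift 4: 4, shift 5: 6, shift 6: 6, shift 7: 1, shift 8: 1, shift 9: 0.
Peak is 7.

7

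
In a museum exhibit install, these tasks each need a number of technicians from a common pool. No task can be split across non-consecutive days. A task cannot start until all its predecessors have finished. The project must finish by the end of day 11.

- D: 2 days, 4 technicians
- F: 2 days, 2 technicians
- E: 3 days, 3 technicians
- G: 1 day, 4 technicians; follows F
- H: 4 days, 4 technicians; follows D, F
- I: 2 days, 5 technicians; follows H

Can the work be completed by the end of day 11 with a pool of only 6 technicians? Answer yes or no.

The minimum achievable peak is 7; 6 < 7, so no feasible schedule stays within the cap.

no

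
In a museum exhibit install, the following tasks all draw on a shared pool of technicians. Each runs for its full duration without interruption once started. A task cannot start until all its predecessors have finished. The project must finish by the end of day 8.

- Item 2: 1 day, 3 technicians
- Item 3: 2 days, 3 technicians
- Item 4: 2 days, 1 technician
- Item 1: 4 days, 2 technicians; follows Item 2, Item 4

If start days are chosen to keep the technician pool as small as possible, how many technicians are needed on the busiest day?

Early-start (Item 2@1, Item 3@1, Item 4@1, Item 1@3) gives peak 7: d1:7  d2:4  d3:2  d4:2  d5:2  d6:2  d7:0  d8:0.
Shift Item 3→2, Item 1→4.
Schedule Item 2@1, Item 3@2, Item 4@1, Item 1@4: d1:4  d2:4  d3:3  d4:2  d5:2  d6:2  d7:2  d8:0 — peak 4.

4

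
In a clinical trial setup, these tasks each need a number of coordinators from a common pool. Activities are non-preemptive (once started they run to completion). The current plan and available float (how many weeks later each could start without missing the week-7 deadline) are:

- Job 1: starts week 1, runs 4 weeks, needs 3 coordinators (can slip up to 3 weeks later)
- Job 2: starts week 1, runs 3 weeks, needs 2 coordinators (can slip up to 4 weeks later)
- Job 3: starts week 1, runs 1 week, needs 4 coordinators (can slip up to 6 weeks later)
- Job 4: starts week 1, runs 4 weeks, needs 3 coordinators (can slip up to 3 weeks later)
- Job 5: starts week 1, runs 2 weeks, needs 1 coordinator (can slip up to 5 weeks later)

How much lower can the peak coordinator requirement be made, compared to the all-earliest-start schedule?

7

Early-start peak: w1:13  w2:9  w3:8  w4:6  w5:0  w6:0  w7:0 ⇒ 13.
Leveled (Job 1@1, Job 2@5, Job 3@5, Job 4@1, Job 5@6): w1:6  w2:6  w3:6  w4:6  w5:6  w6:3  w7:3 ⇒ 6.
Reduction 13 − 6 = 7.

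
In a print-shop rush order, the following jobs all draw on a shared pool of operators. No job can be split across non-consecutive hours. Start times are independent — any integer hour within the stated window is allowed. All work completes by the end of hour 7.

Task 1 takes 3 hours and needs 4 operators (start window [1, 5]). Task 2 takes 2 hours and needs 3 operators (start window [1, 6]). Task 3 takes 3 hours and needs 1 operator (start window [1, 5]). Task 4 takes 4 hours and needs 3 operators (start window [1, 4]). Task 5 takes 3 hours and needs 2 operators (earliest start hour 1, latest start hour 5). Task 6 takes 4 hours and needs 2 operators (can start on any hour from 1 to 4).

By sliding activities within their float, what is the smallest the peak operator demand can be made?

8

Early-start (Task 1@1, Task 2@1, Task 3@1, Task 4@1, Task 5@1, Task 6@1) gives peak 15: h1:15  h2:15  h3:12  h4:5  h5:0  h6:0  h7:0.
Shift Task 4→3, Task 5→4, Task 6→4.
Schedule Task 1@1, Task 2@1, Task 3@1, Task 4@3, Task 5@4, Task 6@4: h1:8  h2:8  h3:8  h4:7  h5:7  h6:7  h7:2 — peak 8.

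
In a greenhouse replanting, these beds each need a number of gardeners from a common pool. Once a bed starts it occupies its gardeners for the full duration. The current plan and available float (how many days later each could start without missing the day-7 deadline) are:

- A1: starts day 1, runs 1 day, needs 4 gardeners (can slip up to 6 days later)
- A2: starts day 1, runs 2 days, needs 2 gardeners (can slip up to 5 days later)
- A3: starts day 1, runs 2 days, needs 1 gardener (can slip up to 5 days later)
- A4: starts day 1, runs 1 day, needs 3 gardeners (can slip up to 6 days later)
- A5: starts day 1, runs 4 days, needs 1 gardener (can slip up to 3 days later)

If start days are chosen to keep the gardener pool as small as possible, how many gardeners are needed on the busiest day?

Early-start (A1@1, A2@1, A3@1, A4@1, A5@1) gives peak 11: d1:11  d2:4  d3:1  d4:1  d5:0  d6:0  d7:0.
Shift A2→2, A3→2, A4→4, A5→2.
Schedule A1@1, A2@2, A3@2, A4@4, A5@2: d1:4  d2:4  d3:4  d4:4  d5:1  d6:0  d7:0 — peak 4.

4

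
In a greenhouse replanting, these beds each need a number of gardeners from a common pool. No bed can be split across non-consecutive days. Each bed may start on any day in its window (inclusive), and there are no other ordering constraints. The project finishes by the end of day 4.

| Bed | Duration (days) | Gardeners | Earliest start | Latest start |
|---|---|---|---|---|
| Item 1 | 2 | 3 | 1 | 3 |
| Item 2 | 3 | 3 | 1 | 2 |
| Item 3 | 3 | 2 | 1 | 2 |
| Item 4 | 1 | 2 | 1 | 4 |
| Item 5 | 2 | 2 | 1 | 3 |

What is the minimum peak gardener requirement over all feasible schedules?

8

Early-start (Item 1@1, Item 2@1, Item 3@1, Item 4@1, Item 5@1) gives peak 12: d1:12  d2:10  d3:5  d4:0.
Shift Item 4→4, Item 5→3.
Schedule Item 1@1, Item 2@1, Item 3@1, Item 4@4, Item 5@3: d1:8  d2:8  d3:7  d4:4 — peak 8.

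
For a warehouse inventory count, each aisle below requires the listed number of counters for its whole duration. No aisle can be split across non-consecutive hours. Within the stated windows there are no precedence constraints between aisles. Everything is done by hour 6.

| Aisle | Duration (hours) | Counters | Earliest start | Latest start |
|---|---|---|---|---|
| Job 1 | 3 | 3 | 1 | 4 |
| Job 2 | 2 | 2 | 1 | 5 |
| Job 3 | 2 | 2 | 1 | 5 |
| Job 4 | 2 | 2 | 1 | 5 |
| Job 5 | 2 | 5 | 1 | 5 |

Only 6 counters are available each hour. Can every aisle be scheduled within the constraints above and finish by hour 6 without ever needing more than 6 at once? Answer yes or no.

no

The minimum achievable peak is 7; 6 < 7, so no feasible schedule stays within the cap.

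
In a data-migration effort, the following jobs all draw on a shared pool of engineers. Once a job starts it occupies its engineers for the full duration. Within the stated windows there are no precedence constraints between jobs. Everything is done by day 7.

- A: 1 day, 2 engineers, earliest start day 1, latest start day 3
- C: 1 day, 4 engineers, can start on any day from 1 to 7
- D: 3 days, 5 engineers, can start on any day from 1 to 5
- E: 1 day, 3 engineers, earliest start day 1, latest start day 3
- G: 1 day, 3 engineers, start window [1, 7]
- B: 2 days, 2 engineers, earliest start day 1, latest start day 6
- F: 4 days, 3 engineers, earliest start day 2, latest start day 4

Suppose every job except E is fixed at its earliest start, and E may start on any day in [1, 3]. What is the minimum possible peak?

E@1: d1:19  d2:10  d3:8  d4:3  d5:3  d6:0  d7:0 → peak 19
E@2: d1:16  d2:13  d3:8  d4:3  d5:3  d6:0  d7:0 → peak 16
E@3: d1:16  d2:10  d3:11  d4:3  d5:3  d6:0  d7:0 → peak 16
Best is E@2, peak 16.

16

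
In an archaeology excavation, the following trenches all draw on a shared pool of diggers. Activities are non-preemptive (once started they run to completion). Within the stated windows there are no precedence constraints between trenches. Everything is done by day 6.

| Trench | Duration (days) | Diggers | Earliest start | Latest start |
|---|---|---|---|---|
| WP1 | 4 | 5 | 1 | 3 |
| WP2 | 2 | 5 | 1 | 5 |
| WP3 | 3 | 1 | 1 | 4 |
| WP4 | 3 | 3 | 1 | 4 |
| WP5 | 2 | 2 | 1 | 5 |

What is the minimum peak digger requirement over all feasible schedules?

Early-start (WP1@1, WP2@1, WP3@1, WP4@1, WP5@1) gives peak 16: d1:16  d2:16  d3:9  d4:5  d5:0  d6:0.
Shift WP2→5, WP4→4.
Schedule WP1@1, WP2@5, WP3@1, WP4@4, WP5@1: d1:8  d2:8  d3:6  d4:8  d5:8  d6:8 — peak 8.
Total digger-days = 46 over 6 days ⇒ peak ≥ ⌈46/6⌉ = 8, so 8 is optimal.

8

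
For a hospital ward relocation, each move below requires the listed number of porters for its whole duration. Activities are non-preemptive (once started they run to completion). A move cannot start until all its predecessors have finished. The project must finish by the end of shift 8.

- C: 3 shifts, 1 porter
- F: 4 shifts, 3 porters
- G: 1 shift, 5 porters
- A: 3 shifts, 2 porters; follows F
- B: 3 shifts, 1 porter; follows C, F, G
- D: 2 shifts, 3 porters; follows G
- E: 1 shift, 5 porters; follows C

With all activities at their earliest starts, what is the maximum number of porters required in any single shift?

Early-start schedule: C@1, F@1, G@1, A@5, B@5, D@2, E@4.
Load per shift: shift 1: 9, shift 2: 7, shift 3: 7, shift 4: 8, shift 5: 3, shift 6: 3, shift 7: 3, shift 8: 0.
Peak is 9.

9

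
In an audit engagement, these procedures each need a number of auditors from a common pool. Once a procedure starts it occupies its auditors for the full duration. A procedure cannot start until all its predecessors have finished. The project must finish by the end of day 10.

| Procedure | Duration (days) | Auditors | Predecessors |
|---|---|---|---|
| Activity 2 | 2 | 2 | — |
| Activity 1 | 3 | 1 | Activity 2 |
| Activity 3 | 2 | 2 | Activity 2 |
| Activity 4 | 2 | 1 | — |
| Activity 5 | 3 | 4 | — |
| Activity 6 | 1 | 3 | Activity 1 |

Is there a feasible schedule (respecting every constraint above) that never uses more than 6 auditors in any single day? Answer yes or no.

yes

Schedule Activity 2@1, Activity 1@3, Activity 3@3, Activity 4@1, Activity 5@6, Activity 6@9: d1:3  d2:3  d3:3  d4:3  d5:1  d6:4  d7:4  d8:4  d9:3  d10:0 — peak 4 ≤ 6.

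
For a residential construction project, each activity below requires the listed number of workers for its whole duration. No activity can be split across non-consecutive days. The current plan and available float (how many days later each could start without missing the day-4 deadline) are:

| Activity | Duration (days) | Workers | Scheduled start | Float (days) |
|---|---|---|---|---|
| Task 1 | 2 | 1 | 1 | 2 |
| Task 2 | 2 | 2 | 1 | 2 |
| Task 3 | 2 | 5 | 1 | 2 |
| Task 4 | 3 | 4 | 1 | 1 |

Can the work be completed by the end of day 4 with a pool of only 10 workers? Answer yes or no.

Schedule Task 1@1, Task 2@1, Task 3@3, Task 4@1: d1:7  d2:7  d3:9  d4:5 — peak 9 ≤ 10.

yes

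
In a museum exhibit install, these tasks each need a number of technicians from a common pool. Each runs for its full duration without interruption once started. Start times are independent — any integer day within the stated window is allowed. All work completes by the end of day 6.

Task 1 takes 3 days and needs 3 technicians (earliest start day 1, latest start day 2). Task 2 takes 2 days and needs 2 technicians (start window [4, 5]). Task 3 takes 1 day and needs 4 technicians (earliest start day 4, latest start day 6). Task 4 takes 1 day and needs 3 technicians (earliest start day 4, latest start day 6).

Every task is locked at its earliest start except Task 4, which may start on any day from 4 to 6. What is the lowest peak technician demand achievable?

6

Task 4@4: d1:3  d2:3  d3:3  d4:9  d5:2  d6:0 → peak 9
Task 4@5: d1:3  d2:3  d3:3  d4:6  d5:5  d6:0 → peak 6
Task 4@6: d1:3  d2:3  d3:3  d4:6  d5:2  d6:3 → peak 6
Best is Task 4@5, peak 6.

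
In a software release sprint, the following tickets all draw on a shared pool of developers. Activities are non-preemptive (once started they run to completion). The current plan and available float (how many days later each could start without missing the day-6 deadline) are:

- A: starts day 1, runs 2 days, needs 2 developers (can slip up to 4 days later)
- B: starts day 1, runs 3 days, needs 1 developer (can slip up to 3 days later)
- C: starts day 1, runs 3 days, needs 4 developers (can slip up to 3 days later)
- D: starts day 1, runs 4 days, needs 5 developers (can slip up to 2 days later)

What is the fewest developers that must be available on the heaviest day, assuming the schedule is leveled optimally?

9

Early-start (A@1, B@1, C@1, D@1) gives peak 12: d1:12  d2:12  d3:10  d4:5  d5:0  d6:0.
Shift C→4.
Schedule A@1, B@1, C@4, D@1: d1:8  d2:8  d3:6  d4:9  d5:4  d6:4 — peak 9.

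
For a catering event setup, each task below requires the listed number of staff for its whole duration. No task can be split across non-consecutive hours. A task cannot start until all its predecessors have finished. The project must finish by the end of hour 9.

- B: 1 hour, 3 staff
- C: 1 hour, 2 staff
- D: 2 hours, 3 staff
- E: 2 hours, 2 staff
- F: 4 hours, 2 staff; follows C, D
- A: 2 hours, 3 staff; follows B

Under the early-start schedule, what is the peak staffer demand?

Early-start schedule: B@1, C@1, D@1, E@1, F@3, A@2.
Load per hour: hour 1: 10, hour 2: 8, hour 3: 5, hour 4: 2, hour 5: 2, hour 6: 2, hour 7: 0, hour 8: 0, hour 9: 0.
Peak is 10.

10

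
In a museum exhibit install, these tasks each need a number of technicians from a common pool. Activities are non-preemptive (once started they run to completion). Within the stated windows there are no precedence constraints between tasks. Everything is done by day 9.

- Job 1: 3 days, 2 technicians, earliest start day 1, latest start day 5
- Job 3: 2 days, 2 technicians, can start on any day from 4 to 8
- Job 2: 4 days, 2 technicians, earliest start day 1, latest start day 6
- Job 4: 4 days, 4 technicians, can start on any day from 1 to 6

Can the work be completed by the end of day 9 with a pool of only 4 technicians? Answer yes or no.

Schedule Job 1@1, Job 3@4, Job 2@1, Job 4@6: d1:4  d2:4  d3:4  d4:4  d5:2  d6:4  d7:4  d8:4  d9:4 — peak 4 ≤ 4.

yes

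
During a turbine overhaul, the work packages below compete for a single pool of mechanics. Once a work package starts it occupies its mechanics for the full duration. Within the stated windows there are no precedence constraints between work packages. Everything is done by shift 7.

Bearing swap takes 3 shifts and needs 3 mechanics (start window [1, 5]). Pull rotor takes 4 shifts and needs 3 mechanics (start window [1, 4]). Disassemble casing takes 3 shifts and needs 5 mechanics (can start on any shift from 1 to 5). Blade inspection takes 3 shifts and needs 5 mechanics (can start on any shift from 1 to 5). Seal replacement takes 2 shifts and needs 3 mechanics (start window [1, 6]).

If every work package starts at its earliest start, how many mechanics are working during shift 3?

16

At early start, shift 3 has: Bearing swap, Pull rotor, Disassemble casing, Blade inspection.
Demand: 3 + 3 + 5 + 5 = 16.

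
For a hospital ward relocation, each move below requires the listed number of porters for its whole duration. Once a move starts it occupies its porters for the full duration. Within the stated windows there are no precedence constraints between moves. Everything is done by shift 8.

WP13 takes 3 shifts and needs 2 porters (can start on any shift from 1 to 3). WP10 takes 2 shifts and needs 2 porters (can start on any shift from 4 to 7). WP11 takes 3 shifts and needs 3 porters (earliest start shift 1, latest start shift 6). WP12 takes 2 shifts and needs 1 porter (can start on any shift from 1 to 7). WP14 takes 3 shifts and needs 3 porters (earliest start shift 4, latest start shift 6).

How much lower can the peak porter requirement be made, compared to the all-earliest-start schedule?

1

Early-start peak: s1:6  s2:6  s3:5  s4:5  s5:5  s6:3  s7:0  s8:0 ⇒ 6.
Leveled (WP13@1, WP10@4, WP11@1, WP12@4, WP14@6): s1:5  s2:5  s3:5  s4:3  s5:3  s6:3  s7:3  s8:3 ⇒ 5.
Reduction 6 − 5 = 1.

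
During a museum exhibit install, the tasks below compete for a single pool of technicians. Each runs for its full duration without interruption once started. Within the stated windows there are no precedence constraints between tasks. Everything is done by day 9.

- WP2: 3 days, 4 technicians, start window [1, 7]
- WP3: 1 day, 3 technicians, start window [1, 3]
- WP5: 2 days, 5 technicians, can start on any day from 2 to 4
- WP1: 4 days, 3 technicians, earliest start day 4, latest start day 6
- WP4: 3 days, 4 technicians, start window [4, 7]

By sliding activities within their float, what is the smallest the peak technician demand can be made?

Early-start (WP2@1, WP3@1, WP5@2, WP1@4, WP4@4) gives peak 9: d1:7  d2:9  d3:9  d4:7  d5:7  d6:7  d7:3  d8:0  d9:0.
Shift WP5→4, WP1→6, WP4→6.
Schedule WP2@1, WP3@1, WP5@4, WP1@6, WP4@6: d1:7  d2:4  d3:4  d4:5  d5:5  d6:7  d7:7  d8:7  d9:3 — peak 7.

7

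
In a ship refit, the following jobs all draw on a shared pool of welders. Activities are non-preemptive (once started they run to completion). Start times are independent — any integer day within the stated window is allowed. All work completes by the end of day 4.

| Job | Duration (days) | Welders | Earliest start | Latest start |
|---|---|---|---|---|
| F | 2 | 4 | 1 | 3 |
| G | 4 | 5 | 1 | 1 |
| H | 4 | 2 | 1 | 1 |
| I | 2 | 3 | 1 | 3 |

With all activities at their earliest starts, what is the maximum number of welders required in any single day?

14

Early-start schedule: F@1, G@1, H@1, I@1.
Load per day: day 1: 14, day 2: 14, day 3: 7, day 4: 7.
Peak is 14.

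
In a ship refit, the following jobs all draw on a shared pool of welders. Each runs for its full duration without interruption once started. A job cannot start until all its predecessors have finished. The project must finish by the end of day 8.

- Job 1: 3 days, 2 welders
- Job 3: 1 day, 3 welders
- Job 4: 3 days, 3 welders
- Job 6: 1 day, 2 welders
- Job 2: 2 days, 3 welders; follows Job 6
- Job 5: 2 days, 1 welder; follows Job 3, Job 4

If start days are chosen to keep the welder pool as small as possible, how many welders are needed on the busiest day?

Early-start (Job 1@1, Job 3@1, Job 4@1, Job 6@1, Job 2@2, Job 5@4) gives peak 10: d1:10  d2:8  d3:8  d4:1  d5:1  d6:0  d7:0  d8:0.
Shift Job 4→2, Job 6→4, Job 2→5, Job 5→5.
Schedule Job 1@1, Job 3@1, Job 4@2, Job 6@4, Job 2@5, Job 5@5: d1:5  d2:5  d3:5  d4:5  d5:4  d6:4  d7:0  d8:0 — peak 5.

5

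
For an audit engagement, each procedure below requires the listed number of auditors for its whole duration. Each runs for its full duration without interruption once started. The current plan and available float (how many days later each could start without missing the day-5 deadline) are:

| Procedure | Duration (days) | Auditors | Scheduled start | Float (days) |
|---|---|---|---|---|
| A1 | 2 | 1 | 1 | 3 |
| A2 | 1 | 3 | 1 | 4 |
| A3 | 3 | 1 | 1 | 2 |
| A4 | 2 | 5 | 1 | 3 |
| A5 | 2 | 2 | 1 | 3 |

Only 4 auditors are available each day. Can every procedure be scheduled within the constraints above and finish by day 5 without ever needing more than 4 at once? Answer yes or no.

no

Total auditor-days = 22; over 5 days the average is 22/5 > 4, so some day must exceed 4.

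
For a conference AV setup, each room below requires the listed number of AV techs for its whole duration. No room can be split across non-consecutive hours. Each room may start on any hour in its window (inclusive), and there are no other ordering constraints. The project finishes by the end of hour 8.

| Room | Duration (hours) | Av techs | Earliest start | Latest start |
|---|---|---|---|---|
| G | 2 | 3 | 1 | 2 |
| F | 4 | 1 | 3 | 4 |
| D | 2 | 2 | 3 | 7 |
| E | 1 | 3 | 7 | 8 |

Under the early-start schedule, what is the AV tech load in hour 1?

3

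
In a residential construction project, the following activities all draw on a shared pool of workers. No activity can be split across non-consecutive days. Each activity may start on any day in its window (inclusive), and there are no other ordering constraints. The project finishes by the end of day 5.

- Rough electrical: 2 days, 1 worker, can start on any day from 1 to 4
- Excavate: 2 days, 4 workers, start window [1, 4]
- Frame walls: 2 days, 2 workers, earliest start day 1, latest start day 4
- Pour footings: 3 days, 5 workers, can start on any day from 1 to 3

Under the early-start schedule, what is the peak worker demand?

Early-start schedule: Rough electrical@1, Excavate@1, Frame walls@1, Pour footings@1.
Load per day: day 1: 12, day 2: 12, day 3: 5, day 4: 0, day 5: 0.
Peak is 12.

12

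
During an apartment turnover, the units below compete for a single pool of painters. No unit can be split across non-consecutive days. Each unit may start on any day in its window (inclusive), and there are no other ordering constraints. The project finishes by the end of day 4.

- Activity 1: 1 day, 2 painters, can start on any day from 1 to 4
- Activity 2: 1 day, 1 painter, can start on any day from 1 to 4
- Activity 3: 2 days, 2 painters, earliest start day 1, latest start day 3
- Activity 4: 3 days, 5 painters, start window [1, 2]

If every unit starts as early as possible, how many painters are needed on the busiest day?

10

Early-start schedule: Activity 1@1, Activity 2@1, Activity 3@1, Activity 4@1.
Load per day: day 1: 10, day 2: 7, day 3: 5, day 4: 0.
Peak is 10.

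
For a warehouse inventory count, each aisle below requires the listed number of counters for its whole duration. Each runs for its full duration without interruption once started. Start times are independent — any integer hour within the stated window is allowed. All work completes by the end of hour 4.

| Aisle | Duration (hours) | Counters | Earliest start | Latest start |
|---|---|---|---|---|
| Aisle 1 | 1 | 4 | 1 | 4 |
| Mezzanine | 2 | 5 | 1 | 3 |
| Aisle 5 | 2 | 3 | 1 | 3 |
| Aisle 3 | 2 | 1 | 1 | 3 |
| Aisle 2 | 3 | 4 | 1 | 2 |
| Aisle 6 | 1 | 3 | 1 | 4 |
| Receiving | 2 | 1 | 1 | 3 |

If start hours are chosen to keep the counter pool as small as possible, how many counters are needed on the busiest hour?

11

Early-start (Aisle 1@1, Mezzanine@1, Aisle 5@1, Aisle 3@1, Aisle 2@1, Aisle 6@1, Receiving@1) gives peak 21: h1:21  h2:14  h3:4  h4:0.
Shift Aisle 5→3, Aisle 2→2, Aisle 6→3.
Schedule Aisle 1@1, Mezzanine@1, Aisle 5@3, Aisle 3@1, Aisle 2@2, Aisle 6@3, Receiving@1: h1:11  h2:11  h3:10  h4:7 — peak 11.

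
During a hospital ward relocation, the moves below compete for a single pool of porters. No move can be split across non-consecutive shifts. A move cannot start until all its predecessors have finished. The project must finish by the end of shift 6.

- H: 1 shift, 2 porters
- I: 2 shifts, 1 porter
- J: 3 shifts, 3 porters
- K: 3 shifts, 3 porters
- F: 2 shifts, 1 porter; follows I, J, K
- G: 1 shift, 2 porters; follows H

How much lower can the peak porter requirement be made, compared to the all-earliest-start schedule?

2

Early-start peak: s1:9  s2:9  s3:6  s4:1  s5:1  s6:0 ⇒ 9.
Leveled (H@1, I@1, J@1, K@2, F@5, G@4): s1:6  s2:7  s3:6  s4:5  s5:1  s6:1 ⇒ 7.
Reduction 9 − 7 = 2.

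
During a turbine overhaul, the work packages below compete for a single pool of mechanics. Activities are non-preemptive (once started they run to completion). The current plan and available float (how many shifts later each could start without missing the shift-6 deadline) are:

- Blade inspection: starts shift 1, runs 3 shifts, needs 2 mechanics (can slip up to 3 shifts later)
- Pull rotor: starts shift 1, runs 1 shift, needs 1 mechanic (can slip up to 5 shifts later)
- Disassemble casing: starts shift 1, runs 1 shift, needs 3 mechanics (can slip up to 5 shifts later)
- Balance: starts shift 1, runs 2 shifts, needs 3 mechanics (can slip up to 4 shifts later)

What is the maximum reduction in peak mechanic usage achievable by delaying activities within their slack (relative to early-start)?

Early-start peak: s1:9  s2:5  s3:2  s4:0  s5:0  s6:0 ⇒ 9.
Leveled (Blade inspection@1, Pull rotor@1, Disassemble casing@4, Balance@5): s1:3  s2:2  s3:2  s4:3  s5:3  s6:3 ⇒ 3.
Reduction 9 − 3 = 6.

6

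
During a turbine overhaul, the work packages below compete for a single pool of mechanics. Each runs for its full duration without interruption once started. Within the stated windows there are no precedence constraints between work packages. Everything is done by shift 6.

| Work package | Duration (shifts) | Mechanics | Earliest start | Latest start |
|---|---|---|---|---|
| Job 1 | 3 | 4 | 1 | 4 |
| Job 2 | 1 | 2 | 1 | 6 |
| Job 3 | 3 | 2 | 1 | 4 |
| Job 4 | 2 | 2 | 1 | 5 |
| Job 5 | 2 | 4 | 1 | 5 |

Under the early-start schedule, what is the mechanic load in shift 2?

At early start, shift 2 has: Job 1, Job 3, Job 4, Job 5.
Demand: 4 + 2 + 2 + 4 = 12.

12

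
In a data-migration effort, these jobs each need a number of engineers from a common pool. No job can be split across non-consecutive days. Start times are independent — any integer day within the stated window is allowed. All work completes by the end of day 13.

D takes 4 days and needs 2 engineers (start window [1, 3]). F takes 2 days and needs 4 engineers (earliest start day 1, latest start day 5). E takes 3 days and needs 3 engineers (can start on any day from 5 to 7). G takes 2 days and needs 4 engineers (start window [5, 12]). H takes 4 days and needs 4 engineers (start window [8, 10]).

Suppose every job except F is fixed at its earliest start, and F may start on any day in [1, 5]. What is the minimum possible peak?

F@1: d1:6  d2:6  d3:2  d4:2  d5:7  d6:7  d7:3  d8:4  d9:4  d10:4  d11:4  d12:0  d13:0 → peak 7
F@2: d1:2  d2:6  d3:6  d4:2  d5:7  d6:7  d7:3  d8:4  d9:4  d10:4  d11:4  d12:0  d13:0 → peak 7
F@3: d1:2  d2:2  d3:6  d4:6  d5:7  d6:7  d7:3  d8:4  d9:4  d10:4  d11:4  d12:0  d13:0 → peak 7
F@4: d1:2  d2:2  d3:2  d4:6  d5:11  d6:7  d7:3  d8:4  d9:4  d10:4  d11:4  d12:0  d13:0 → peak 11
F@5: d1:2  d2:2  d3:2  d4:2  d5:11  d6:11  d7:3  d8:4  d9:4  d10:4  d11:4  d12:0  d13:0 → peak 11
Best is F@1, peak 7.

7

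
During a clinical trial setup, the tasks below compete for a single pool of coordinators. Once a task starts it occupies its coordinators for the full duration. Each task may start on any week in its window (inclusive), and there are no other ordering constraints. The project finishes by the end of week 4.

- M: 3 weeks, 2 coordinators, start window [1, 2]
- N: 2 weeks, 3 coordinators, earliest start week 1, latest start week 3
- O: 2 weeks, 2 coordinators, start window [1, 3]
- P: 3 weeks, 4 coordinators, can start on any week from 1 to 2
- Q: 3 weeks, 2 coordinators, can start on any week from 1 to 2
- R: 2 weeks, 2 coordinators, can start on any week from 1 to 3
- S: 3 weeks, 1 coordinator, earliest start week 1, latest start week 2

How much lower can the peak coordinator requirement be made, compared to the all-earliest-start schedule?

Early-start peak: w1:16  w2:16  w3:9  w4:0 ⇒ 16.
Leveled (M@1, N@1, O@3, P@1, Q@1, R@3, S@1): w1:12  w2:12  w3:13  w4:4 ⇒ 13.
Reduction 16 − 13 = 3.

3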